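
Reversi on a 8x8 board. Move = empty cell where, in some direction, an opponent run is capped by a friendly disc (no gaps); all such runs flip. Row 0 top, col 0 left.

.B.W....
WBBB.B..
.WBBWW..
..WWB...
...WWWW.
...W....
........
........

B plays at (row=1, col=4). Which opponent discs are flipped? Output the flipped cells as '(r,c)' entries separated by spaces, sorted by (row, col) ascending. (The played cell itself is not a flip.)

Dir NW: opp run (0,3), next=edge -> no flip
Dir N: first cell '.' (not opp) -> no flip
Dir NE: first cell '.' (not opp) -> no flip
Dir W: first cell 'B' (not opp) -> no flip
Dir E: first cell 'B' (not opp) -> no flip
Dir SW: first cell 'B' (not opp) -> no flip
Dir S: opp run (2,4) capped by B -> flip
Dir SE: opp run (2,5), next='.' -> no flip

Answer: (2,4)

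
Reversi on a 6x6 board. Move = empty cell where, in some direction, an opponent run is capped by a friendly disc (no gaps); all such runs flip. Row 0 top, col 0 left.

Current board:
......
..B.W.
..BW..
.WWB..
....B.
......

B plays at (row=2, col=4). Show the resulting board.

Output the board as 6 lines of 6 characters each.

Answer: ......
..B.W.
..BBB.
.WWB..
....B.
......

Derivation:
Place B at (2,4); scan 8 dirs for brackets.
Dir NW: first cell '.' (not opp) -> no flip
Dir N: opp run (1,4), next='.' -> no flip
Dir NE: first cell '.' (not opp) -> no flip
Dir W: opp run (2,3) capped by B -> flip
Dir E: first cell '.' (not opp) -> no flip
Dir SW: first cell 'B' (not opp) -> no flip
Dir S: first cell '.' (not opp) -> no flip
Dir SE: first cell '.' (not opp) -> no flip
All flips: (2,3)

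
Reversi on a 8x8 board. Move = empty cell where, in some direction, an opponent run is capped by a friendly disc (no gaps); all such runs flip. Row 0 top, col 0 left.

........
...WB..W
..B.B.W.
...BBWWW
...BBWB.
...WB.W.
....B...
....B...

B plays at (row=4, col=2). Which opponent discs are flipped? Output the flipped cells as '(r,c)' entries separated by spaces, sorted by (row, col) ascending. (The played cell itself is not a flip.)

Answer: (5,3)

Derivation:
Dir NW: first cell '.' (not opp) -> no flip
Dir N: first cell '.' (not opp) -> no flip
Dir NE: first cell 'B' (not opp) -> no flip
Dir W: first cell '.' (not opp) -> no flip
Dir E: first cell 'B' (not opp) -> no flip
Dir SW: first cell '.' (not opp) -> no flip
Dir S: first cell '.' (not opp) -> no flip
Dir SE: opp run (5,3) capped by B -> flip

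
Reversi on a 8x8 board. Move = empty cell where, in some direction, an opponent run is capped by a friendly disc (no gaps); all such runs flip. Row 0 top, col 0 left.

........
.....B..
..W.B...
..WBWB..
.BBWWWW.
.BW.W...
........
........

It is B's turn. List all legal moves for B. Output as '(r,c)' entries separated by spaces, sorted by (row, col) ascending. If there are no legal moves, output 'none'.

Answer: (1,1) (1,2) (2,3) (3,1) (4,7) (5,3) (5,5) (5,7) (6,2) (6,3) (6,4)

Derivation:
(1,1): flips 1 -> legal
(1,2): flips 2 -> legal
(1,3): no bracket -> illegal
(2,1): no bracket -> illegal
(2,3): flips 1 -> legal
(2,5): no bracket -> illegal
(3,1): flips 1 -> legal
(3,6): no bracket -> illegal
(3,7): no bracket -> illegal
(4,7): flips 4 -> legal
(5,3): flips 3 -> legal
(5,5): flips 2 -> legal
(5,6): no bracket -> illegal
(5,7): flips 1 -> legal
(6,1): no bracket -> illegal
(6,2): flips 1 -> legal
(6,3): flips 1 -> legal
(6,4): flips 3 -> legal
(6,5): no bracket -> illegal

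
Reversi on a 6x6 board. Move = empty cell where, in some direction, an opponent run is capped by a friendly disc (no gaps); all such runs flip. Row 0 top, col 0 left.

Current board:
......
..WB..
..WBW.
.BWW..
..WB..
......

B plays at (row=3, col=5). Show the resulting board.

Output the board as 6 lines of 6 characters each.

Place B at (3,5); scan 8 dirs for brackets.
Dir NW: opp run (2,4) capped by B -> flip
Dir N: first cell '.' (not opp) -> no flip
Dir NE: edge -> no flip
Dir W: first cell '.' (not opp) -> no flip
Dir E: edge -> no flip
Dir SW: first cell '.' (not opp) -> no flip
Dir S: first cell '.' (not opp) -> no flip
Dir SE: edge -> no flip
All flips: (2,4)

Answer: ......
..WB..
..WBB.
.BWW.B
..WB..
......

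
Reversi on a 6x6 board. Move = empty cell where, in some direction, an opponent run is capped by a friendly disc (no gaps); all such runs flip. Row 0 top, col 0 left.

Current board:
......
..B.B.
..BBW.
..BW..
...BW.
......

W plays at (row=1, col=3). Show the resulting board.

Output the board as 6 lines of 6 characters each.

Answer: ......
..BWB.
..BWW.
..BW..
...BW.
......

Derivation:
Place W at (1,3); scan 8 dirs for brackets.
Dir NW: first cell '.' (not opp) -> no flip
Dir N: first cell '.' (not opp) -> no flip
Dir NE: first cell '.' (not opp) -> no flip
Dir W: opp run (1,2), next='.' -> no flip
Dir E: opp run (1,4), next='.' -> no flip
Dir SW: opp run (2,2), next='.' -> no flip
Dir S: opp run (2,3) capped by W -> flip
Dir SE: first cell 'W' (not opp) -> no flip
All flips: (2,3)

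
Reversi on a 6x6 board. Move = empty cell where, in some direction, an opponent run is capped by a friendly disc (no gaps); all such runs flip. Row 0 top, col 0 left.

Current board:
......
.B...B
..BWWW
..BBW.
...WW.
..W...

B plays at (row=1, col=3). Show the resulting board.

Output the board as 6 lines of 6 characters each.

Answer: ......
.B.B.B
..BBWW
..BBW.
...WW.
..W...

Derivation:
Place B at (1,3); scan 8 dirs for brackets.
Dir NW: first cell '.' (not opp) -> no flip
Dir N: first cell '.' (not opp) -> no flip
Dir NE: first cell '.' (not opp) -> no flip
Dir W: first cell '.' (not opp) -> no flip
Dir E: first cell '.' (not opp) -> no flip
Dir SW: first cell 'B' (not opp) -> no flip
Dir S: opp run (2,3) capped by B -> flip
Dir SE: opp run (2,4), next='.' -> no flip
All flips: (2,3)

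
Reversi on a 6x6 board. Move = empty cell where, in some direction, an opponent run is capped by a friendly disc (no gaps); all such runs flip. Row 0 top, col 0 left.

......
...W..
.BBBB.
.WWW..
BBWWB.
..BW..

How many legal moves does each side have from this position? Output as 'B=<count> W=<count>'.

Answer: B=6 W=10

Derivation:
-- B to move --
(0,2): flips 1 -> legal
(0,3): flips 1 -> legal
(0,4): flips 1 -> legal
(1,2): no bracket -> illegal
(1,4): no bracket -> illegal
(2,0): no bracket -> illegal
(3,0): no bracket -> illegal
(3,4): flips 1 -> legal
(5,1): flips 2 -> legal
(5,4): flips 3 -> legal
B mobility = 6
-- W to move --
(1,0): flips 1 -> legal
(1,1): flips 2 -> legal
(1,2): flips 1 -> legal
(1,4): flips 1 -> legal
(1,5): flips 1 -> legal
(2,0): no bracket -> illegal
(2,5): no bracket -> illegal
(3,0): no bracket -> illegal
(3,4): no bracket -> illegal
(3,5): flips 2 -> legal
(4,5): flips 1 -> legal
(5,0): flips 1 -> legal
(5,1): flips 2 -> legal
(5,4): no bracket -> illegal
(5,5): flips 1 -> legal
W mobility = 10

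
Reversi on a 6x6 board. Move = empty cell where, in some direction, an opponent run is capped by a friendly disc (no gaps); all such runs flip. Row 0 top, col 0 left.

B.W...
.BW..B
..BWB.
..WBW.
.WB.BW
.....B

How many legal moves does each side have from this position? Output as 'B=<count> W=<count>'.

Answer: B=4 W=8

Derivation:
-- B to move --
(0,1): no bracket -> illegal
(0,3): no bracket -> illegal
(1,3): flips 2 -> legal
(1,4): no bracket -> illegal
(2,1): no bracket -> illegal
(2,5): no bracket -> illegal
(3,0): no bracket -> illegal
(3,1): flips 1 -> legal
(3,5): flips 2 -> legal
(4,0): flips 1 -> legal
(4,3): no bracket -> illegal
(5,0): no bracket -> illegal
(5,1): no bracket -> illegal
(5,2): no bracket -> illegal
(5,4): no bracket -> illegal
B mobility = 4
-- W to move --
(0,1): no bracket -> illegal
(0,4): no bracket -> illegal
(0,5): no bracket -> illegal
(1,0): flips 1 -> legal
(1,3): no bracket -> illegal
(1,4): flips 1 -> legal
(2,0): flips 1 -> legal
(2,1): flips 1 -> legal
(2,5): flips 1 -> legal
(3,1): no bracket -> illegal
(3,5): no bracket -> illegal
(4,3): flips 3 -> legal
(5,1): no bracket -> illegal
(5,2): flips 1 -> legal
(5,3): no bracket -> illegal
(5,4): flips 1 -> legal
W mobility = 8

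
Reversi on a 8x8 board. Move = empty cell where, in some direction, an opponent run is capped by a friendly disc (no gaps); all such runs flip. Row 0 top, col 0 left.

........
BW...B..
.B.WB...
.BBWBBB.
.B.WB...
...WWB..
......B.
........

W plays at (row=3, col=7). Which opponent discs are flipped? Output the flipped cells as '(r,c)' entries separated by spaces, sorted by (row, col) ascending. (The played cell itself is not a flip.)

Answer: (3,4) (3,5) (3,6)

Derivation:
Dir NW: first cell '.' (not opp) -> no flip
Dir N: first cell '.' (not opp) -> no flip
Dir NE: edge -> no flip
Dir W: opp run (3,6) (3,5) (3,4) capped by W -> flip
Dir E: edge -> no flip
Dir SW: first cell '.' (not opp) -> no flip
Dir S: first cell '.' (not opp) -> no flip
Dir SE: edge -> no flip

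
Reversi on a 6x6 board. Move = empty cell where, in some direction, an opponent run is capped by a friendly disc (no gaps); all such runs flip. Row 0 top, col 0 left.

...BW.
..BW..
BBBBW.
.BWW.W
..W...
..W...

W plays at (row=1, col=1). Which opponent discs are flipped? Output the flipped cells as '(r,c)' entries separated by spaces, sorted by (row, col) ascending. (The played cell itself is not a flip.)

Answer: (1,2) (2,2)

Derivation:
Dir NW: first cell '.' (not opp) -> no flip
Dir N: first cell '.' (not opp) -> no flip
Dir NE: first cell '.' (not opp) -> no flip
Dir W: first cell '.' (not opp) -> no flip
Dir E: opp run (1,2) capped by W -> flip
Dir SW: opp run (2,0), next=edge -> no flip
Dir S: opp run (2,1) (3,1), next='.' -> no flip
Dir SE: opp run (2,2) capped by W -> flip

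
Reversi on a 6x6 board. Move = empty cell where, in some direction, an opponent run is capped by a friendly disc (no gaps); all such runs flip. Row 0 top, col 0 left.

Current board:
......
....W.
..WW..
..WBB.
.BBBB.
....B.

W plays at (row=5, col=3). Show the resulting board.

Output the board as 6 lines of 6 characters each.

Answer: ......
....W.
..WW..
..WWB.
.BBWB.
...WB.

Derivation:
Place W at (5,3); scan 8 dirs for brackets.
Dir NW: opp run (4,2), next='.' -> no flip
Dir N: opp run (4,3) (3,3) capped by W -> flip
Dir NE: opp run (4,4), next='.' -> no flip
Dir W: first cell '.' (not opp) -> no flip
Dir E: opp run (5,4), next='.' -> no flip
Dir SW: edge -> no flip
Dir S: edge -> no flip
Dir SE: edge -> no flip
All flips: (3,3) (4,3)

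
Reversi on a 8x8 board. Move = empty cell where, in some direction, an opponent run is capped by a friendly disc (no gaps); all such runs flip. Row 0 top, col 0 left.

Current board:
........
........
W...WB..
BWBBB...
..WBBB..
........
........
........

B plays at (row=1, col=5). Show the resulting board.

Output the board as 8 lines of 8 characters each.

Answer: ........
.....B..
W...BB..
BWBBB...
..WBBB..
........
........
........

Derivation:
Place B at (1,5); scan 8 dirs for brackets.
Dir NW: first cell '.' (not opp) -> no flip
Dir N: first cell '.' (not opp) -> no flip
Dir NE: first cell '.' (not opp) -> no flip
Dir W: first cell '.' (not opp) -> no flip
Dir E: first cell '.' (not opp) -> no flip
Dir SW: opp run (2,4) capped by B -> flip
Dir S: first cell 'B' (not opp) -> no flip
Dir SE: first cell '.' (not opp) -> no flip
All flips: (2,4)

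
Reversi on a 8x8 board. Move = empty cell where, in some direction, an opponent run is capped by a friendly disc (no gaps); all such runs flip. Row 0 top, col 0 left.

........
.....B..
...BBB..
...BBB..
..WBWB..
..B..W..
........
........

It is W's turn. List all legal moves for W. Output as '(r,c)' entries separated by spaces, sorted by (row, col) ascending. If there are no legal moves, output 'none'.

Answer: (0,5) (0,6) (1,4) (2,2) (2,6) (4,6) (6,2)

Derivation:
(0,4): no bracket -> illegal
(0,5): flips 4 -> legal
(0,6): flips 3 -> legal
(1,2): no bracket -> illegal
(1,3): no bracket -> illegal
(1,4): flips 2 -> legal
(1,6): no bracket -> illegal
(2,2): flips 1 -> legal
(2,6): flips 1 -> legal
(3,2): no bracket -> illegal
(3,6): no bracket -> illegal
(4,1): no bracket -> illegal
(4,6): flips 1 -> legal
(5,1): no bracket -> illegal
(5,3): no bracket -> illegal
(5,4): no bracket -> illegal
(5,6): no bracket -> illegal
(6,1): no bracket -> illegal
(6,2): flips 1 -> legal
(6,3): no bracket -> illegal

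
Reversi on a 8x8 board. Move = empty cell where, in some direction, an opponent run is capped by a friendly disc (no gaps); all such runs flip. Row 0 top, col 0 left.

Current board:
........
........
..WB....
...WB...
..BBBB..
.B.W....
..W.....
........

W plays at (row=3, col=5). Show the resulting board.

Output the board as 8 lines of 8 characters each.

Answer: ........
........
..WB....
...WWW..
..BBWB..
.B.W....
..W.....
........

Derivation:
Place W at (3,5); scan 8 dirs for brackets.
Dir NW: first cell '.' (not opp) -> no flip
Dir N: first cell '.' (not opp) -> no flip
Dir NE: first cell '.' (not opp) -> no flip
Dir W: opp run (3,4) capped by W -> flip
Dir E: first cell '.' (not opp) -> no flip
Dir SW: opp run (4,4) capped by W -> flip
Dir S: opp run (4,5), next='.' -> no flip
Dir SE: first cell '.' (not opp) -> no flip
All flips: (3,4) (4,4)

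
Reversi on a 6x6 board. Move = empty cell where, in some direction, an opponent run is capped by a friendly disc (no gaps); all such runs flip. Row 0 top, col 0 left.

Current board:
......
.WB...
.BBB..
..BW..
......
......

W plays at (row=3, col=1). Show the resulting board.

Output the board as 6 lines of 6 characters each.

Place W at (3,1); scan 8 dirs for brackets.
Dir NW: first cell '.' (not opp) -> no flip
Dir N: opp run (2,1) capped by W -> flip
Dir NE: opp run (2,2), next='.' -> no flip
Dir W: first cell '.' (not opp) -> no flip
Dir E: opp run (3,2) capped by W -> flip
Dir SW: first cell '.' (not opp) -> no flip
Dir S: first cell '.' (not opp) -> no flip
Dir SE: first cell '.' (not opp) -> no flip
All flips: (2,1) (3,2)

Answer: ......
.WB...
.WBB..
.WWW..
......
......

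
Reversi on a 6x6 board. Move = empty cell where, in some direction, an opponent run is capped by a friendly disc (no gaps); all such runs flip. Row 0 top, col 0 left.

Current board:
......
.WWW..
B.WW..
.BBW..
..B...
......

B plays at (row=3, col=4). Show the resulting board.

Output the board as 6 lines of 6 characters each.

Answer: ......
.WWW..
B.WW..
.BBBB.
..B...
......

Derivation:
Place B at (3,4); scan 8 dirs for brackets.
Dir NW: opp run (2,3) (1,2), next='.' -> no flip
Dir N: first cell '.' (not opp) -> no flip
Dir NE: first cell '.' (not opp) -> no flip
Dir W: opp run (3,3) capped by B -> flip
Dir E: first cell '.' (not opp) -> no flip
Dir SW: first cell '.' (not opp) -> no flip
Dir S: first cell '.' (not opp) -> no flip
Dir SE: first cell '.' (not opp) -> no flip
All flips: (3,3)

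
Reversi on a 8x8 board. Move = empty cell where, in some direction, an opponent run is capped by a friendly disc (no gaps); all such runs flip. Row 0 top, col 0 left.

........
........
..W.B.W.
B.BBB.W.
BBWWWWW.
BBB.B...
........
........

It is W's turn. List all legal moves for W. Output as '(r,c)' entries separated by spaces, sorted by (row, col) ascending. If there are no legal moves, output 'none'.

Answer: (1,4) (1,5) (2,1) (2,3) (2,5) (6,0) (6,1) (6,2) (6,3) (6,4) (6,5)

Derivation:
(1,3): no bracket -> illegal
(1,4): flips 2 -> legal
(1,5): flips 2 -> legal
(2,0): no bracket -> illegal
(2,1): flips 1 -> legal
(2,3): flips 2 -> legal
(2,5): flips 1 -> legal
(3,1): no bracket -> illegal
(3,5): no bracket -> illegal
(5,3): no bracket -> illegal
(5,5): no bracket -> illegal
(6,0): flips 1 -> legal
(6,1): flips 1 -> legal
(6,2): flips 1 -> legal
(6,3): flips 1 -> legal
(6,4): flips 1 -> legal
(6,5): flips 1 -> legal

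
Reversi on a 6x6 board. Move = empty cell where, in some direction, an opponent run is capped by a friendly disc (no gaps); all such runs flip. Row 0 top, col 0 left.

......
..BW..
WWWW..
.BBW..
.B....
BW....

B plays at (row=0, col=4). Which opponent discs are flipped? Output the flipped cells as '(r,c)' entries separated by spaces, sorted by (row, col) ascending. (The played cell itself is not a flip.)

Answer: (1,3) (2,2)

Derivation:
Dir NW: edge -> no flip
Dir N: edge -> no flip
Dir NE: edge -> no flip
Dir W: first cell '.' (not opp) -> no flip
Dir E: first cell '.' (not opp) -> no flip
Dir SW: opp run (1,3) (2,2) capped by B -> flip
Dir S: first cell '.' (not opp) -> no flip
Dir SE: first cell '.' (not opp) -> no flip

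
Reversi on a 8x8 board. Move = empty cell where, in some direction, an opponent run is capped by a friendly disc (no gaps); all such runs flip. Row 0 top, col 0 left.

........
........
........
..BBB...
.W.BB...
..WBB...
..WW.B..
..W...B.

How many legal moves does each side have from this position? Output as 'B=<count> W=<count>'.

-- B to move --
(3,0): no bracket -> illegal
(3,1): no bracket -> illegal
(4,0): no bracket -> illegal
(4,2): no bracket -> illegal
(5,0): flips 1 -> legal
(5,1): flips 1 -> legal
(6,1): flips 1 -> legal
(6,4): no bracket -> illegal
(7,1): flips 1 -> legal
(7,3): flips 1 -> legal
(7,4): no bracket -> illegal
B mobility = 5
-- W to move --
(2,1): no bracket -> illegal
(2,2): no bracket -> illegal
(2,3): flips 4 -> legal
(2,4): no bracket -> illegal
(2,5): flips 2 -> legal
(3,1): no bracket -> illegal
(3,5): flips 2 -> legal
(4,2): no bracket -> illegal
(4,5): flips 1 -> legal
(5,5): flips 2 -> legal
(5,6): no bracket -> illegal
(6,4): no bracket -> illegal
(6,6): no bracket -> illegal
(6,7): no bracket -> illegal
(7,4): no bracket -> illegal
(7,5): no bracket -> illegal
(7,7): no bracket -> illegal
W mobility = 5

Answer: B=5 W=5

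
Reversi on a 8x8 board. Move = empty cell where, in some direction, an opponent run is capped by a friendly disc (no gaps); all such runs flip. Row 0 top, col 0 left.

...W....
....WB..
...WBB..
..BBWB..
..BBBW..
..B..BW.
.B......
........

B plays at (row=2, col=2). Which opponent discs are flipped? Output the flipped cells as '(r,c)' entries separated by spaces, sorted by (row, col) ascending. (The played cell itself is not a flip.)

Answer: (2,3)

Derivation:
Dir NW: first cell '.' (not opp) -> no flip
Dir N: first cell '.' (not opp) -> no flip
Dir NE: first cell '.' (not opp) -> no flip
Dir W: first cell '.' (not opp) -> no flip
Dir E: opp run (2,3) capped by B -> flip
Dir SW: first cell '.' (not opp) -> no flip
Dir S: first cell 'B' (not opp) -> no flip
Dir SE: first cell 'B' (not opp) -> no flip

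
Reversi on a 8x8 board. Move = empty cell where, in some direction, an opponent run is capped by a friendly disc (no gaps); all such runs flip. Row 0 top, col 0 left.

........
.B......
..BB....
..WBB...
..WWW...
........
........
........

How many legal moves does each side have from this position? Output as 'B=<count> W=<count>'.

-- B to move --
(2,1): no bracket -> illegal
(3,1): flips 1 -> legal
(3,5): no bracket -> illegal
(4,1): flips 1 -> legal
(4,5): no bracket -> illegal
(5,1): flips 1 -> legal
(5,2): flips 3 -> legal
(5,3): flips 1 -> legal
(5,4): flips 1 -> legal
(5,5): flips 1 -> legal
B mobility = 7
-- W to move --
(0,0): flips 3 -> legal
(0,1): no bracket -> illegal
(0,2): no bracket -> illegal
(1,0): no bracket -> illegal
(1,2): flips 1 -> legal
(1,3): flips 2 -> legal
(1,4): flips 1 -> legal
(2,0): no bracket -> illegal
(2,1): no bracket -> illegal
(2,4): flips 2 -> legal
(2,5): flips 1 -> legal
(3,1): no bracket -> illegal
(3,5): flips 2 -> legal
(4,5): no bracket -> illegal
W mobility = 7

Answer: B=7 W=7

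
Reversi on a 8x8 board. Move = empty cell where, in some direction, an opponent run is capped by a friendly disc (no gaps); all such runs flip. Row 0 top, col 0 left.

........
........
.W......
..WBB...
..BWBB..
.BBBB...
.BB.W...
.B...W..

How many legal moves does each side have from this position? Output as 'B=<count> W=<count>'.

Answer: B=4 W=11

Derivation:
-- B to move --
(1,0): flips 3 -> legal
(1,1): no bracket -> illegal
(1,2): no bracket -> illegal
(2,0): no bracket -> illegal
(2,2): flips 1 -> legal
(2,3): no bracket -> illegal
(3,0): no bracket -> illegal
(3,1): flips 1 -> legal
(4,1): no bracket -> illegal
(5,5): no bracket -> illegal
(6,3): no bracket -> illegal
(6,5): no bracket -> illegal
(6,6): no bracket -> illegal
(7,3): no bracket -> illegal
(7,4): flips 1 -> legal
(7,6): no bracket -> illegal
B mobility = 4
-- W to move --
(2,2): no bracket -> illegal
(2,3): flips 1 -> legal
(2,4): flips 3 -> legal
(2,5): flips 1 -> legal
(3,1): flips 2 -> legal
(3,5): flips 2 -> legal
(3,6): no bracket -> illegal
(4,0): no bracket -> illegal
(4,1): flips 1 -> legal
(4,6): flips 2 -> legal
(5,0): no bracket -> illegal
(5,5): no bracket -> illegal
(5,6): no bracket -> illegal
(6,0): no bracket -> illegal
(6,3): flips 1 -> legal
(6,5): flips 1 -> legal
(7,0): flips 2 -> legal
(7,2): flips 3 -> legal
(7,3): no bracket -> illegal
W mobility = 11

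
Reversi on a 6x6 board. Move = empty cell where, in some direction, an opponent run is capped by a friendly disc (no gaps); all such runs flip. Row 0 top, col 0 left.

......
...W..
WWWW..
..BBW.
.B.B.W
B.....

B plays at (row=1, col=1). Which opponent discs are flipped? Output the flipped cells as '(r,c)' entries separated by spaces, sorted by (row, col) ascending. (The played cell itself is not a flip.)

Answer: (2,2)

Derivation:
Dir NW: first cell '.' (not opp) -> no flip
Dir N: first cell '.' (not opp) -> no flip
Dir NE: first cell '.' (not opp) -> no flip
Dir W: first cell '.' (not opp) -> no flip
Dir E: first cell '.' (not opp) -> no flip
Dir SW: opp run (2,0), next=edge -> no flip
Dir S: opp run (2,1), next='.' -> no flip
Dir SE: opp run (2,2) capped by B -> flip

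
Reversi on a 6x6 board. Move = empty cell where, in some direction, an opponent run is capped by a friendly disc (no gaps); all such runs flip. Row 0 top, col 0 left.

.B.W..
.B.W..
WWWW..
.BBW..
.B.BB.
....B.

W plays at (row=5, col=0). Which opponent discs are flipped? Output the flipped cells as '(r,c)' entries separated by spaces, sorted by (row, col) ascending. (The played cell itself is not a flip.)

Dir NW: edge -> no flip
Dir N: first cell '.' (not opp) -> no flip
Dir NE: opp run (4,1) (3,2) capped by W -> flip
Dir W: edge -> no flip
Dir E: first cell '.' (not opp) -> no flip
Dir SW: edge -> no flip
Dir S: edge -> no flip
Dir SE: edge -> no flip

Answer: (3,2) (4,1)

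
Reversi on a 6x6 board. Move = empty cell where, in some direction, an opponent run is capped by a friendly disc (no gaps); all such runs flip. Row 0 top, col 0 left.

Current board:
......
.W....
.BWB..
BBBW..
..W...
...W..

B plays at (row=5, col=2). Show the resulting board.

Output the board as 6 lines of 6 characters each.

Place B at (5,2); scan 8 dirs for brackets.
Dir NW: first cell '.' (not opp) -> no flip
Dir N: opp run (4,2) capped by B -> flip
Dir NE: first cell '.' (not opp) -> no flip
Dir W: first cell '.' (not opp) -> no flip
Dir E: opp run (5,3), next='.' -> no flip
Dir SW: edge -> no flip
Dir S: edge -> no flip
Dir SE: edge -> no flip
All flips: (4,2)

Answer: ......
.W....
.BWB..
BBBW..
..B...
..BW..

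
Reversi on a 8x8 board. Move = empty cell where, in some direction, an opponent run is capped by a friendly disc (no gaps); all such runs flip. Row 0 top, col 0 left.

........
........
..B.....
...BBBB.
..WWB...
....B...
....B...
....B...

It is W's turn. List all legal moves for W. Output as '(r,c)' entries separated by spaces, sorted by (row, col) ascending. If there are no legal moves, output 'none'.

Answer: (2,3) (2,4) (2,5) (4,5) (6,5)

Derivation:
(1,1): no bracket -> illegal
(1,2): no bracket -> illegal
(1,3): no bracket -> illegal
(2,1): no bracket -> illegal
(2,3): flips 1 -> legal
(2,4): flips 1 -> legal
(2,5): flips 1 -> legal
(2,6): no bracket -> illegal
(2,7): no bracket -> illegal
(3,1): no bracket -> illegal
(3,2): no bracket -> illegal
(3,7): no bracket -> illegal
(4,5): flips 1 -> legal
(4,6): no bracket -> illegal
(4,7): no bracket -> illegal
(5,3): no bracket -> illegal
(5,5): no bracket -> illegal
(6,3): no bracket -> illegal
(6,5): flips 1 -> legal
(7,3): no bracket -> illegal
(7,5): no bracket -> illegal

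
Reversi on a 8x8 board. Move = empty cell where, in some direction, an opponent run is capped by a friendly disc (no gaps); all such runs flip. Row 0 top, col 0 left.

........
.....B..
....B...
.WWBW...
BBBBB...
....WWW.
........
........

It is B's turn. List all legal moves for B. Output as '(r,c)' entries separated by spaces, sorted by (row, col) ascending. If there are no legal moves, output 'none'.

(2,0): flips 1 -> legal
(2,1): flips 2 -> legal
(2,2): flips 2 -> legal
(2,3): flips 1 -> legal
(2,5): flips 1 -> legal
(3,0): flips 2 -> legal
(3,5): flips 1 -> legal
(4,5): no bracket -> illegal
(4,6): no bracket -> illegal
(4,7): no bracket -> illegal
(5,3): no bracket -> illegal
(5,7): no bracket -> illegal
(6,3): no bracket -> illegal
(6,4): flips 1 -> legal
(6,5): flips 1 -> legal
(6,6): flips 1 -> legal
(6,7): no bracket -> illegal

Answer: (2,0) (2,1) (2,2) (2,3) (2,5) (3,0) (3,5) (6,4) (6,5) (6,6)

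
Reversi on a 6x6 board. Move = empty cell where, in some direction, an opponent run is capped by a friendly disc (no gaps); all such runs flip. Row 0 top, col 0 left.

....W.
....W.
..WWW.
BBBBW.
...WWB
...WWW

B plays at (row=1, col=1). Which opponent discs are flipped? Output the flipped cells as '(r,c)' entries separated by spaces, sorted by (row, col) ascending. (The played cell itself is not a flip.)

Dir NW: first cell '.' (not opp) -> no flip
Dir N: first cell '.' (not opp) -> no flip
Dir NE: first cell '.' (not opp) -> no flip
Dir W: first cell '.' (not opp) -> no flip
Dir E: first cell '.' (not opp) -> no flip
Dir SW: first cell '.' (not opp) -> no flip
Dir S: first cell '.' (not opp) -> no flip
Dir SE: opp run (2,2) capped by B -> flip

Answer: (2,2)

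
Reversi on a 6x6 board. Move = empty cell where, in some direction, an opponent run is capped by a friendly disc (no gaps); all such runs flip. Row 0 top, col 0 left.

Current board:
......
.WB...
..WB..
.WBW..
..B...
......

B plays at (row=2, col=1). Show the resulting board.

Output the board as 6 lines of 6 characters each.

Place B at (2,1); scan 8 dirs for brackets.
Dir NW: first cell '.' (not opp) -> no flip
Dir N: opp run (1,1), next='.' -> no flip
Dir NE: first cell 'B' (not opp) -> no flip
Dir W: first cell '.' (not opp) -> no flip
Dir E: opp run (2,2) capped by B -> flip
Dir SW: first cell '.' (not opp) -> no flip
Dir S: opp run (3,1), next='.' -> no flip
Dir SE: first cell 'B' (not opp) -> no flip
All flips: (2,2)

Answer: ......
.WB...
.BBB..
.WBW..
..B...
......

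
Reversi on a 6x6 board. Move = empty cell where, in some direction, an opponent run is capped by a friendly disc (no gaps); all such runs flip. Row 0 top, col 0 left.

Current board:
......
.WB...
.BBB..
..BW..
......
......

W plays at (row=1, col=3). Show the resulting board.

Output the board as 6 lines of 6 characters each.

Place W at (1,3); scan 8 dirs for brackets.
Dir NW: first cell '.' (not opp) -> no flip
Dir N: first cell '.' (not opp) -> no flip
Dir NE: first cell '.' (not opp) -> no flip
Dir W: opp run (1,2) capped by W -> flip
Dir E: first cell '.' (not opp) -> no flip
Dir SW: opp run (2,2), next='.' -> no flip
Dir S: opp run (2,3) capped by W -> flip
Dir SE: first cell '.' (not opp) -> no flip
All flips: (1,2) (2,3)

Answer: ......
.WWW..
.BBW..
..BW..
......
......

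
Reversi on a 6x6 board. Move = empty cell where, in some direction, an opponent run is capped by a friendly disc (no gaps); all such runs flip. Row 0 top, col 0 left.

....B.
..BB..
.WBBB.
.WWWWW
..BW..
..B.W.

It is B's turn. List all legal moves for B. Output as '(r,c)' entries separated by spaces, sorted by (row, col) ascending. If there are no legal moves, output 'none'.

Answer: (2,0) (2,5) (3,0) (4,0) (4,1) (4,4) (4,5) (5,3)

Derivation:
(1,0): no bracket -> illegal
(1,1): no bracket -> illegal
(2,0): flips 2 -> legal
(2,5): flips 2 -> legal
(3,0): flips 1 -> legal
(4,0): flips 1 -> legal
(4,1): flips 1 -> legal
(4,4): flips 3 -> legal
(4,5): flips 1 -> legal
(5,3): flips 2 -> legal
(5,5): no bracket -> illegal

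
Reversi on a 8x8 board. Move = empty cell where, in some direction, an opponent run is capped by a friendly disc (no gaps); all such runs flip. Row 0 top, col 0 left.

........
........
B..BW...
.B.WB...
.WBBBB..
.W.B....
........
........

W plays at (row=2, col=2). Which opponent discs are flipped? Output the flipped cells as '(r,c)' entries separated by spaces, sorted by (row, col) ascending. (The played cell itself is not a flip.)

Answer: (2,3)

Derivation:
Dir NW: first cell '.' (not opp) -> no flip
Dir N: first cell '.' (not opp) -> no flip
Dir NE: first cell '.' (not opp) -> no flip
Dir W: first cell '.' (not opp) -> no flip
Dir E: opp run (2,3) capped by W -> flip
Dir SW: opp run (3,1), next='.' -> no flip
Dir S: first cell '.' (not opp) -> no flip
Dir SE: first cell 'W' (not opp) -> no flip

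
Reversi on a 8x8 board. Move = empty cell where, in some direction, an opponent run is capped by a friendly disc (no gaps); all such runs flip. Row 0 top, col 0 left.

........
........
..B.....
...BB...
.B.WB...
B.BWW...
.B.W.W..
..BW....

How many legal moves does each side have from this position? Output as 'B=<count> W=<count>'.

Answer: B=6 W=9

Derivation:
-- B to move --
(3,2): no bracket -> illegal
(4,2): flips 1 -> legal
(4,5): flips 2 -> legal
(5,5): flips 2 -> legal
(5,6): no bracket -> illegal
(6,2): flips 1 -> legal
(6,4): flips 1 -> legal
(6,6): no bracket -> illegal
(7,4): flips 2 -> legal
(7,5): no bracket -> illegal
(7,6): no bracket -> illegal
B mobility = 6
-- W to move --
(1,1): no bracket -> illegal
(1,2): no bracket -> illegal
(1,3): no bracket -> illegal
(2,1): no bracket -> illegal
(2,3): flips 1 -> legal
(2,4): flips 2 -> legal
(2,5): flips 1 -> legal
(3,0): flips 2 -> legal
(3,1): no bracket -> illegal
(3,2): no bracket -> illegal
(3,5): flips 1 -> legal
(4,0): no bracket -> illegal
(4,2): no bracket -> illegal
(4,5): flips 1 -> legal
(5,1): flips 1 -> legal
(5,5): no bracket -> illegal
(6,0): no bracket -> illegal
(6,2): no bracket -> illegal
(7,0): flips 2 -> legal
(7,1): flips 1 -> legal
W mobility = 9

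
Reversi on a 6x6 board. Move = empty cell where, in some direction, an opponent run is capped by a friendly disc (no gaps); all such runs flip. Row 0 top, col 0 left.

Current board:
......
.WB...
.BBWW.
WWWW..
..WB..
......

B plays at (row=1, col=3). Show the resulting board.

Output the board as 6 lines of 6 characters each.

Place B at (1,3); scan 8 dirs for brackets.
Dir NW: first cell '.' (not opp) -> no flip
Dir N: first cell '.' (not opp) -> no flip
Dir NE: first cell '.' (not opp) -> no flip
Dir W: first cell 'B' (not opp) -> no flip
Dir E: first cell '.' (not opp) -> no flip
Dir SW: first cell 'B' (not opp) -> no flip
Dir S: opp run (2,3) (3,3) capped by B -> flip
Dir SE: opp run (2,4), next='.' -> no flip
All flips: (2,3) (3,3)

Answer: ......
.WBB..
.BBBW.
WWWB..
..WB..
......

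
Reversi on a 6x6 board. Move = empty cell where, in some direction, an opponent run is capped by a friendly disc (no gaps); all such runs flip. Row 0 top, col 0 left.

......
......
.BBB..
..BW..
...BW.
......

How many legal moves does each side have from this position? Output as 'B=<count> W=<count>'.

-- B to move --
(2,4): no bracket -> illegal
(3,4): flips 1 -> legal
(3,5): no bracket -> illegal
(4,2): no bracket -> illegal
(4,5): flips 1 -> legal
(5,3): no bracket -> illegal
(5,4): no bracket -> illegal
(5,5): flips 2 -> legal
B mobility = 3
-- W to move --
(1,0): no bracket -> illegal
(1,1): flips 1 -> legal
(1,2): no bracket -> illegal
(1,3): flips 1 -> legal
(1,4): no bracket -> illegal
(2,0): no bracket -> illegal
(2,4): no bracket -> illegal
(3,0): no bracket -> illegal
(3,1): flips 1 -> legal
(3,4): no bracket -> illegal
(4,1): no bracket -> illegal
(4,2): flips 1 -> legal
(5,2): no bracket -> illegal
(5,3): flips 1 -> legal
(5,4): no bracket -> illegal
W mobility = 5

Answer: B=3 W=5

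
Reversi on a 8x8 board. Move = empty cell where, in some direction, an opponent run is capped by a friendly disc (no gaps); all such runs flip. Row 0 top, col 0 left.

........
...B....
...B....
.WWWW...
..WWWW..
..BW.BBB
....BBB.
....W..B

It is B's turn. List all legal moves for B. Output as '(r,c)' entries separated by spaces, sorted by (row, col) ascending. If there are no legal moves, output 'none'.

Answer: (2,0) (2,2) (2,5) (3,5) (4,1) (5,4) (6,3)

Derivation:
(2,0): flips 3 -> legal
(2,1): no bracket -> illegal
(2,2): flips 4 -> legal
(2,4): no bracket -> illegal
(2,5): flips 2 -> legal
(3,0): no bracket -> illegal
(3,5): flips 1 -> legal
(3,6): no bracket -> illegal
(4,0): no bracket -> illegal
(4,1): flips 1 -> legal
(4,6): no bracket -> illegal
(5,1): no bracket -> illegal
(5,4): flips 1 -> legal
(6,2): no bracket -> illegal
(6,3): flips 3 -> legal
(7,3): no bracket -> illegal
(7,5): no bracket -> illegal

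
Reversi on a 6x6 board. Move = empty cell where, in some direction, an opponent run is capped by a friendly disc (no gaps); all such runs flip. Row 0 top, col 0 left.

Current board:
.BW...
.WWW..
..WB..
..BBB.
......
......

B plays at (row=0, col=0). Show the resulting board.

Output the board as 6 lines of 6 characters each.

Answer: BBW...
.BWW..
..BB..
..BBB.
......
......

Derivation:
Place B at (0,0); scan 8 dirs for brackets.
Dir NW: edge -> no flip
Dir N: edge -> no flip
Dir NE: edge -> no flip
Dir W: edge -> no flip
Dir E: first cell 'B' (not opp) -> no flip
Dir SW: edge -> no flip
Dir S: first cell '.' (not opp) -> no flip
Dir SE: opp run (1,1) (2,2) capped by B -> flip
All flips: (1,1) (2,2)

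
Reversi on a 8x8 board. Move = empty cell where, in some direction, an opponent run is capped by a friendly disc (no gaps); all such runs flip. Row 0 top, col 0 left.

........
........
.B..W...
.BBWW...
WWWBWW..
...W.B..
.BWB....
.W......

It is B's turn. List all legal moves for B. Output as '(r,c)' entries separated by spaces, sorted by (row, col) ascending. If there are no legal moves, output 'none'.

Answer: (2,2) (2,3) (2,5) (3,5) (4,6) (5,0) (5,1) (5,2) (6,4)

Derivation:
(1,3): no bracket -> illegal
(1,4): no bracket -> illegal
(1,5): no bracket -> illegal
(2,2): flips 2 -> legal
(2,3): flips 1 -> legal
(2,5): flips 1 -> legal
(3,0): no bracket -> illegal
(3,5): flips 3 -> legal
(3,6): no bracket -> illegal
(4,6): flips 2 -> legal
(5,0): flips 1 -> legal
(5,1): flips 1 -> legal
(5,2): flips 1 -> legal
(5,4): no bracket -> illegal
(5,6): no bracket -> illegal
(6,0): no bracket -> illegal
(6,4): flips 2 -> legal
(7,0): no bracket -> illegal
(7,2): no bracket -> illegal
(7,3): no bracket -> illegal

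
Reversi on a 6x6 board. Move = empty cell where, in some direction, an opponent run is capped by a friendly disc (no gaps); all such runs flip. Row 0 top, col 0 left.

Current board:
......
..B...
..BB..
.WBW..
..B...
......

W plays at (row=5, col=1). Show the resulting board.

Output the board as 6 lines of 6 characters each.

Place W at (5,1); scan 8 dirs for brackets.
Dir NW: first cell '.' (not opp) -> no flip
Dir N: first cell '.' (not opp) -> no flip
Dir NE: opp run (4,2) capped by W -> flip
Dir W: first cell '.' (not opp) -> no flip
Dir E: first cell '.' (not opp) -> no flip
Dir SW: edge -> no flip
Dir S: edge -> no flip
Dir SE: edge -> no flip
All flips: (4,2)

Answer: ......
..B...
..BB..
.WBW..
..W...
.W....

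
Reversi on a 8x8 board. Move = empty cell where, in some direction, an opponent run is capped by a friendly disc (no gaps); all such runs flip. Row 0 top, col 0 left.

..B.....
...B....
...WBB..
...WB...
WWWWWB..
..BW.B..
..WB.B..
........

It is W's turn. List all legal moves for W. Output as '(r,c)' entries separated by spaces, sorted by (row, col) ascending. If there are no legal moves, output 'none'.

Answer: (0,3) (1,4) (1,5) (1,6) (2,6) (3,5) (4,6) (5,1) (5,6) (6,1) (6,4) (6,6) (7,3) (7,4)

Derivation:
(0,1): no bracket -> illegal
(0,3): flips 1 -> legal
(0,4): no bracket -> illegal
(1,1): no bracket -> illegal
(1,2): no bracket -> illegal
(1,4): flips 2 -> legal
(1,5): flips 1 -> legal
(1,6): flips 2 -> legal
(2,2): no bracket -> illegal
(2,6): flips 2 -> legal
(3,5): flips 1 -> legal
(3,6): no bracket -> illegal
(4,6): flips 1 -> legal
(5,1): flips 1 -> legal
(5,4): no bracket -> illegal
(5,6): flips 2 -> legal
(6,1): flips 1 -> legal
(6,4): flips 1 -> legal
(6,6): flips 1 -> legal
(7,2): no bracket -> illegal
(7,3): flips 1 -> legal
(7,4): flips 2 -> legal
(7,5): no bracket -> illegal
(7,6): no bracket -> illegal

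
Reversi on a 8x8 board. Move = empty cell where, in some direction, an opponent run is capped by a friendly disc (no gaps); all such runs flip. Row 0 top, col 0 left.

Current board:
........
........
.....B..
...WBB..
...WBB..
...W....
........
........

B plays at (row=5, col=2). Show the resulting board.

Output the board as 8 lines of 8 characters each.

Answer: ........
........
.....B..
...WBB..
...BBB..
..BW....
........
........

Derivation:
Place B at (5,2); scan 8 dirs for brackets.
Dir NW: first cell '.' (not opp) -> no flip
Dir N: first cell '.' (not opp) -> no flip
Dir NE: opp run (4,3) capped by B -> flip
Dir W: first cell '.' (not opp) -> no flip
Dir E: opp run (5,3), next='.' -> no flip
Dir SW: first cell '.' (not opp) -> no flip
Dir S: first cell '.' (not opp) -> no flip
Dir SE: first cell '.' (not opp) -> no flip
All flips: (4,3)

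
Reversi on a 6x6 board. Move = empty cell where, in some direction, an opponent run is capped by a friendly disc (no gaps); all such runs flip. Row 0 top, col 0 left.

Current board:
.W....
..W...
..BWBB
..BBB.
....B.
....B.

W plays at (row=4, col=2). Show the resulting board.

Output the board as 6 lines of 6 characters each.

Place W at (4,2); scan 8 dirs for brackets.
Dir NW: first cell '.' (not opp) -> no flip
Dir N: opp run (3,2) (2,2) capped by W -> flip
Dir NE: opp run (3,3) (2,4), next='.' -> no flip
Dir W: first cell '.' (not opp) -> no flip
Dir E: first cell '.' (not opp) -> no flip
Dir SW: first cell '.' (not opp) -> no flip
Dir S: first cell '.' (not opp) -> no flip
Dir SE: first cell '.' (not opp) -> no flip
All flips: (2,2) (3,2)

Answer: .W....
..W...
..WWBB
..WBB.
..W.B.
....B.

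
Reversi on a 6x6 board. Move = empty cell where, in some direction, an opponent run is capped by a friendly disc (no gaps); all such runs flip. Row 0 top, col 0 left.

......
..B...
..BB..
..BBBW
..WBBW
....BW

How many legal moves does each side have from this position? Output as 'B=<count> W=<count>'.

-- B to move --
(2,4): no bracket -> illegal
(2,5): no bracket -> illegal
(3,1): no bracket -> illegal
(4,1): flips 1 -> legal
(5,1): flips 1 -> legal
(5,2): flips 1 -> legal
(5,3): no bracket -> illegal
B mobility = 3
-- W to move --
(0,1): flips 3 -> legal
(0,2): flips 3 -> legal
(0,3): no bracket -> illegal
(1,1): flips 3 -> legal
(1,3): no bracket -> illegal
(1,4): no bracket -> illegal
(2,1): no bracket -> illegal
(2,4): flips 1 -> legal
(2,5): no bracket -> illegal
(3,1): flips 3 -> legal
(4,1): no bracket -> illegal
(5,2): no bracket -> illegal
(5,3): flips 2 -> legal
W mobility = 6

Answer: B=3 W=6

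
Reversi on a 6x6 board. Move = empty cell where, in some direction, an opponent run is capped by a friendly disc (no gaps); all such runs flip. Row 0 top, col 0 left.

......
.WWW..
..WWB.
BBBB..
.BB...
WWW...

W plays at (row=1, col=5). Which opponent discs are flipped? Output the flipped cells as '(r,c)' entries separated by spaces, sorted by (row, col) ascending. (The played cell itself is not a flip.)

Dir NW: first cell '.' (not opp) -> no flip
Dir N: first cell '.' (not opp) -> no flip
Dir NE: edge -> no flip
Dir W: first cell '.' (not opp) -> no flip
Dir E: edge -> no flip
Dir SW: opp run (2,4) (3,3) (4,2) capped by W -> flip
Dir S: first cell '.' (not opp) -> no flip
Dir SE: edge -> no flip

Answer: (2,4) (3,3) (4,2)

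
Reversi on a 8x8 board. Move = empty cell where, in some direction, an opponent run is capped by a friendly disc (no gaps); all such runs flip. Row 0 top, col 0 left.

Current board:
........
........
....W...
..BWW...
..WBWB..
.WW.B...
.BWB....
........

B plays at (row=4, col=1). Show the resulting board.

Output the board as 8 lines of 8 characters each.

Place B at (4,1); scan 8 dirs for brackets.
Dir NW: first cell '.' (not opp) -> no flip
Dir N: first cell '.' (not opp) -> no flip
Dir NE: first cell 'B' (not opp) -> no flip
Dir W: first cell '.' (not opp) -> no flip
Dir E: opp run (4,2) capped by B -> flip
Dir SW: first cell '.' (not opp) -> no flip
Dir S: opp run (5,1) capped by B -> flip
Dir SE: opp run (5,2) capped by B -> flip
All flips: (4,2) (5,1) (5,2)

Answer: ........
........
....W...
..BWW...
.BBBWB..
.BB.B...
.BWB....
........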